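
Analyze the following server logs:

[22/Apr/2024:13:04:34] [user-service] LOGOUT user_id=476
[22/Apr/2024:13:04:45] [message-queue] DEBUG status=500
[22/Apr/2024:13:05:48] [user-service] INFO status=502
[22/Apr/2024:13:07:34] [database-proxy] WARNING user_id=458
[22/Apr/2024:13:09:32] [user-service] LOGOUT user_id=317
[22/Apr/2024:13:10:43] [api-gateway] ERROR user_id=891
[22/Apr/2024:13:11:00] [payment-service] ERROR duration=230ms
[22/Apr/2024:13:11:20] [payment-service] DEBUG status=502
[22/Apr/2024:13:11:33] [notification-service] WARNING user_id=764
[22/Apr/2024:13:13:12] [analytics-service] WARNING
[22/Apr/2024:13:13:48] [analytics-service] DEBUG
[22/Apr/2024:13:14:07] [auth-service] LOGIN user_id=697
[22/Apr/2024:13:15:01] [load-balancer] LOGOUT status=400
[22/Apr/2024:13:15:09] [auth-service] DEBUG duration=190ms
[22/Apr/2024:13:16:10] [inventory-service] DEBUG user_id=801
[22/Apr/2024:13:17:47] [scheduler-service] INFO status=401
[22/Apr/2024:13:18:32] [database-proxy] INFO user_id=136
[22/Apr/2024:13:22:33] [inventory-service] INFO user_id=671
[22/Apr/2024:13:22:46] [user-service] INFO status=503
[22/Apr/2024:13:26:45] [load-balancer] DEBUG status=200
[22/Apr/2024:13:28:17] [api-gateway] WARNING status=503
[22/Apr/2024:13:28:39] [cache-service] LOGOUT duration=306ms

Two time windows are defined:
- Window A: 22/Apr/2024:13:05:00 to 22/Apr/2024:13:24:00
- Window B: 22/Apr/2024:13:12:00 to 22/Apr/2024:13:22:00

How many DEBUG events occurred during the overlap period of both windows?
3

To find overlap events:

1. Window A: 22/Apr/2024:13:05:00 to 22/Apr/2024:13:24:00
2. Window B: 22/Apr/2024:13:12:00 to 22/Apr/2024:13:22:00
3. Overlap period: 22/Apr/2024:13:12:00 to 22/Apr/2024:13:22:00
4. Count DEBUG events in overlap: 3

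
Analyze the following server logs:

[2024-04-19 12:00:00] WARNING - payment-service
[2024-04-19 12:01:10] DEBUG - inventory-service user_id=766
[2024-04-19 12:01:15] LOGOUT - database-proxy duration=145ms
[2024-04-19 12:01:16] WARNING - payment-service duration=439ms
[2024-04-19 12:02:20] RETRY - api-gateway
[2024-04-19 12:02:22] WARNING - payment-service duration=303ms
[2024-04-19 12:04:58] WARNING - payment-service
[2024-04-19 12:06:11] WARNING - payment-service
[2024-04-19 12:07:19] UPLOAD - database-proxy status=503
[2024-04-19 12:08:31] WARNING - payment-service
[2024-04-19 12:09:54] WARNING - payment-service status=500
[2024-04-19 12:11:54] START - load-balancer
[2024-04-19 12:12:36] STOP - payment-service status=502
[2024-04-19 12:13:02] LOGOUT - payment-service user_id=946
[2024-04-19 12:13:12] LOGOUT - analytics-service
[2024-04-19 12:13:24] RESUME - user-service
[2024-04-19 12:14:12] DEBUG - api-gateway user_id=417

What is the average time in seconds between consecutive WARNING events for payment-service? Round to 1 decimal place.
99.0

To calculate average interval:

1. Find all WARNING events for payment-service in order
2. Calculate time gaps between consecutive events
3. Compute mean of gaps: 594 / 6 = 99.0 seconds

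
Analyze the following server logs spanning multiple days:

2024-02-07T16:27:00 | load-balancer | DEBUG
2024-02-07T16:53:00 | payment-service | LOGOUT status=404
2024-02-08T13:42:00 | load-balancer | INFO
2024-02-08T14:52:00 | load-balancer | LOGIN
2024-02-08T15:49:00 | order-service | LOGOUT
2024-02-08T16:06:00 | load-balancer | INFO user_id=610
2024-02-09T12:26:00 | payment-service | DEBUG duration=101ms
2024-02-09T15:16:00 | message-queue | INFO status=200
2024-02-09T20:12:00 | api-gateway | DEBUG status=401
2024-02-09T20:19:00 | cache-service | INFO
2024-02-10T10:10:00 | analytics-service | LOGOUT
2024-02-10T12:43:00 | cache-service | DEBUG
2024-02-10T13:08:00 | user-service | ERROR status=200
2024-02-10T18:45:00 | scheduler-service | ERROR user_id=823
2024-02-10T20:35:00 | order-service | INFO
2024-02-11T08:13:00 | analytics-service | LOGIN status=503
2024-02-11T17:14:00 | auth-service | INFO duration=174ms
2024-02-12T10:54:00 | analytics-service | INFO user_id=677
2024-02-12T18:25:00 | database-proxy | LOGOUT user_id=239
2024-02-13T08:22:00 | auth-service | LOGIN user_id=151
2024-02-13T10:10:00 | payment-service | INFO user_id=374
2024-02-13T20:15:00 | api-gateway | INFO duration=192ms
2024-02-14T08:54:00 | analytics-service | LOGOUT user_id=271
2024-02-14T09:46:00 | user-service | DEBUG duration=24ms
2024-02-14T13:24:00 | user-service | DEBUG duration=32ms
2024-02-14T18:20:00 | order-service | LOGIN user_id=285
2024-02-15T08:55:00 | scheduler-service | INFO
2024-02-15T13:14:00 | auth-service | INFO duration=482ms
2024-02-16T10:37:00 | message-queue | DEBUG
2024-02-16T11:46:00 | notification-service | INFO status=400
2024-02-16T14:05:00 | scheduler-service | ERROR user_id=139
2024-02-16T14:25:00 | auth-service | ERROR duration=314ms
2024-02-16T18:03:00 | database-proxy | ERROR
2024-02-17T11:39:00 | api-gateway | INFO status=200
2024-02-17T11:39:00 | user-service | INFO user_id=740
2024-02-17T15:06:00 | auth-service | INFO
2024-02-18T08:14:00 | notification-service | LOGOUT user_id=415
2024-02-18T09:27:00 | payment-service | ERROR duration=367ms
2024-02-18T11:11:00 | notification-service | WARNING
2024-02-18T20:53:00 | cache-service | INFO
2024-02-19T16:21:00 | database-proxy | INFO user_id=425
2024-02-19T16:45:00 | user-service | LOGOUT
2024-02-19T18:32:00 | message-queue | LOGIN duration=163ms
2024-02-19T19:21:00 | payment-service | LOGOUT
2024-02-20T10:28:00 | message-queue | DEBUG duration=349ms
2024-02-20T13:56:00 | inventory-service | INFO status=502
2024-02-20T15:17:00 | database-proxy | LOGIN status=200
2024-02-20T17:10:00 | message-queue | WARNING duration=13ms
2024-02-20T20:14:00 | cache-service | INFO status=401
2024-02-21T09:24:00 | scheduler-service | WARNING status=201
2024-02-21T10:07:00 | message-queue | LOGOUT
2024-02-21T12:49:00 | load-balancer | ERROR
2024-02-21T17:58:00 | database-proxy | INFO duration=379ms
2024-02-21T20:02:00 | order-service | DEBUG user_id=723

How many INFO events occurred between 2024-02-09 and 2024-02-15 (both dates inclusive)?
9

To filter by date range:

1. Date range: 2024-02-09 through 2024-02-15, both dates inclusive
2. Filter for INFO events whose date falls in this range
3. Count matching events: 9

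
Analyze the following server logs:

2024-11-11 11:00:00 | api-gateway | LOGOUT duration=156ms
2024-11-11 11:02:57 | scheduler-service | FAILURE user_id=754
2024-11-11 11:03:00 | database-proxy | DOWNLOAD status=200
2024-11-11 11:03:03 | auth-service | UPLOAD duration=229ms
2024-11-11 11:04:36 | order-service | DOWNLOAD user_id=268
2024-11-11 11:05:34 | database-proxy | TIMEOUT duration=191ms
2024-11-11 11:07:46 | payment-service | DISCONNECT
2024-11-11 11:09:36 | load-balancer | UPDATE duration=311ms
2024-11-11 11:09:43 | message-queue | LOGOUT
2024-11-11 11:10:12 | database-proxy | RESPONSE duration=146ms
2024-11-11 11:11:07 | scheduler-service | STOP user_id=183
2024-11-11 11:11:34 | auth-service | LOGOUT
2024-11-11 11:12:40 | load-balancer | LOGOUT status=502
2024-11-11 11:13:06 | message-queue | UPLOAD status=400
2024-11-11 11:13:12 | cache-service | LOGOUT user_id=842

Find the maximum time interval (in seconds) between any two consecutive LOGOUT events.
583

To find the longest gap:

1. Extract all LOGOUT events in chronological order
2. Calculate time differences between consecutive events
3. Find the maximum difference
4. Longest gap: 583 seconds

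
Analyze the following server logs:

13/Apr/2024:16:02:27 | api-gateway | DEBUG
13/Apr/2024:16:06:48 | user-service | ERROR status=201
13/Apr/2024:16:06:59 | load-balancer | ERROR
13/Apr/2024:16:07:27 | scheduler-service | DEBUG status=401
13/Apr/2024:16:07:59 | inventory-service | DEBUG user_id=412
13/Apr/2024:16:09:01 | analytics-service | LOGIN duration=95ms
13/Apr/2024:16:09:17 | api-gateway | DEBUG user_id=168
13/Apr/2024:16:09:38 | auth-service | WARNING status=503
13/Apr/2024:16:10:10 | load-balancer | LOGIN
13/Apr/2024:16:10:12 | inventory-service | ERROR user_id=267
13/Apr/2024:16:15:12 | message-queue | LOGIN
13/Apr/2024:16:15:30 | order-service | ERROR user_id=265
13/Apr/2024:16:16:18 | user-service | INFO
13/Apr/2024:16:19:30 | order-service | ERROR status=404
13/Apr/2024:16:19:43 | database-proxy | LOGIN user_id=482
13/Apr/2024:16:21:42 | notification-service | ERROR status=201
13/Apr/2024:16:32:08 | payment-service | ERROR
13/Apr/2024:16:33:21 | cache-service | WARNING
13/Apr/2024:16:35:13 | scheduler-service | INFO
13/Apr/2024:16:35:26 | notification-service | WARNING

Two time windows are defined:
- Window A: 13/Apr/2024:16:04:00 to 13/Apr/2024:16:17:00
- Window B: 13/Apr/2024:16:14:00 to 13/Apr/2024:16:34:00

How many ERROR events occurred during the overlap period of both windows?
1

To find overlap events:

1. Window A: 13/Apr/2024:16:04:00 to 13/Apr/2024:16:17:00
2. Window B: 13/Apr/2024:16:14:00 to 13/Apr/2024:16:34:00
3. Overlap period: 13/Apr/2024:16:14:00 to 13/Apr/2024:16:17:00
4. Count ERROR events in overlap: 1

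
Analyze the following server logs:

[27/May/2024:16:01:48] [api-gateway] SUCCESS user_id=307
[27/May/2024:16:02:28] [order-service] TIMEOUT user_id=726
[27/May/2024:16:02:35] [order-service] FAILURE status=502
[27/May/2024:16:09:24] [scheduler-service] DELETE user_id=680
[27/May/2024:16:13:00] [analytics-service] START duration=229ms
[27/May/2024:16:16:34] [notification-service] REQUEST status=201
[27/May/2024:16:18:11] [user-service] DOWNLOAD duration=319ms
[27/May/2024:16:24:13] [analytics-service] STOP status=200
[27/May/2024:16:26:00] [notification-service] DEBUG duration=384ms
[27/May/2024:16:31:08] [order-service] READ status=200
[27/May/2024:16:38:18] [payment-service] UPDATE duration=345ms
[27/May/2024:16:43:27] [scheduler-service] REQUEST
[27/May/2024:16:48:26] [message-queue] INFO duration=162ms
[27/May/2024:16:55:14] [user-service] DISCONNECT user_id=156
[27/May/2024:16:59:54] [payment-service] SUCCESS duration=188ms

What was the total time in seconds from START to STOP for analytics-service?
673

To calculate state duration:

1. Find START event for analytics-service: 27/May/2024:16:13:00
2. Find STOP event for analytics-service: 27/May/2024:16:24:13
3. Calculate duration: 27/May/2024:16:24:13 - 27/May/2024:16:13:00 = 673 seconds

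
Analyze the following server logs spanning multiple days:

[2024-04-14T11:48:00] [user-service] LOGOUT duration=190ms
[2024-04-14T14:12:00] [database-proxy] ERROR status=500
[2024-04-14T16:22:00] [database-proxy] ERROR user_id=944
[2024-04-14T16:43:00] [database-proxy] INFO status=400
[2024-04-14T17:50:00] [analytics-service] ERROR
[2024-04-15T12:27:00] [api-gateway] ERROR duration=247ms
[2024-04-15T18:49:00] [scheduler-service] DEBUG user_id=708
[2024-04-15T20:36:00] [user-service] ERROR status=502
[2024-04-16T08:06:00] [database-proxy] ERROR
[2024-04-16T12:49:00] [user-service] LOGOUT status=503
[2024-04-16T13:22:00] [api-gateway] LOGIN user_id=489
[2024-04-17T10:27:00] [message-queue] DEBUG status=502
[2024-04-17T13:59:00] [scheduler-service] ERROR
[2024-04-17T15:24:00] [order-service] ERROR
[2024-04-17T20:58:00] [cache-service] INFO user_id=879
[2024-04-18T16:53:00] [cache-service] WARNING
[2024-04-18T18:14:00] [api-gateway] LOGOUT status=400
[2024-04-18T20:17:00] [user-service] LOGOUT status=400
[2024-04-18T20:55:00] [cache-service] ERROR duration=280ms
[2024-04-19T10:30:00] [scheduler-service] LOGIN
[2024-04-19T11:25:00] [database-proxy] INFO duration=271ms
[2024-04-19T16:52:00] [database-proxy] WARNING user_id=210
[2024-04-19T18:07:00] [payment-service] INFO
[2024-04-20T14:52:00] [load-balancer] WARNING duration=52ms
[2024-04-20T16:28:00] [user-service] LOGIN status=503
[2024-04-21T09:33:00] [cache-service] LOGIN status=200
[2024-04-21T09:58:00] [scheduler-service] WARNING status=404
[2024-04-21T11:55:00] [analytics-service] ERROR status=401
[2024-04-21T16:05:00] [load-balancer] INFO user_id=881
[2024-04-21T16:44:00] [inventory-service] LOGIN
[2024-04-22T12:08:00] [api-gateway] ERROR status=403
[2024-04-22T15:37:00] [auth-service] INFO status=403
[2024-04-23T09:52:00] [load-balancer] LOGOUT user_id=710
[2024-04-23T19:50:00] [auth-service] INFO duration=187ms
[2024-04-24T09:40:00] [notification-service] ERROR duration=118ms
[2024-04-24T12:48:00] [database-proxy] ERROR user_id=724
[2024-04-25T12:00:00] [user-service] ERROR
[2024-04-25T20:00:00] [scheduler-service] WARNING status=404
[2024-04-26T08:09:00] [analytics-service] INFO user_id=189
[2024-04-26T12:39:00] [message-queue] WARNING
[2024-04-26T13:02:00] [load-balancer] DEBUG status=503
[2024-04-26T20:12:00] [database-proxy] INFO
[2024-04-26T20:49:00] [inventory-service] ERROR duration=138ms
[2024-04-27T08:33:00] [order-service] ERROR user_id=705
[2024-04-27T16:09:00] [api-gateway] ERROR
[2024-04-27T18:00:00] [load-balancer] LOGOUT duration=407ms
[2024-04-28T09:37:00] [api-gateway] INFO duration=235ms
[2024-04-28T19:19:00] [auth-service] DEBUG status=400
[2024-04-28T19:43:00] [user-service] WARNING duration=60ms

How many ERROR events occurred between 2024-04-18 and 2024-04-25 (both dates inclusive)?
6

To filter by date range:

1. Date range: 2024-04-18 through 2024-04-25, both dates inclusive
2. Filter for ERROR events whose date falls in this range
3. Count matching events: 6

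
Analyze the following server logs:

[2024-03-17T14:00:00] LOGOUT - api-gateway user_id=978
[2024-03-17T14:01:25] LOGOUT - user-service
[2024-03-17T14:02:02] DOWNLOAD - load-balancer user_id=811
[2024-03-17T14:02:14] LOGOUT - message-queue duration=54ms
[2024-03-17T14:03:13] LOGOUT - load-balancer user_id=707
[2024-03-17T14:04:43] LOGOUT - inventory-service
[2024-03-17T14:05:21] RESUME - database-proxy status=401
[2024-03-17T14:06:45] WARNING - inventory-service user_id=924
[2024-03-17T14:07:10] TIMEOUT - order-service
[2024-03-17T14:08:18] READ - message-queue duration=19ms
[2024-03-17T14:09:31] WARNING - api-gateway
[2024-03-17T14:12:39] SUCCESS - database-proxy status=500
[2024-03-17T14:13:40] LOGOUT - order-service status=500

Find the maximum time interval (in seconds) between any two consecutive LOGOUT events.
537

To find the longest gap:

1. Extract all LOGOUT events in chronological order
2. Calculate time differences between consecutive events
3. Find the maximum difference
4. Longest gap: 537 seconds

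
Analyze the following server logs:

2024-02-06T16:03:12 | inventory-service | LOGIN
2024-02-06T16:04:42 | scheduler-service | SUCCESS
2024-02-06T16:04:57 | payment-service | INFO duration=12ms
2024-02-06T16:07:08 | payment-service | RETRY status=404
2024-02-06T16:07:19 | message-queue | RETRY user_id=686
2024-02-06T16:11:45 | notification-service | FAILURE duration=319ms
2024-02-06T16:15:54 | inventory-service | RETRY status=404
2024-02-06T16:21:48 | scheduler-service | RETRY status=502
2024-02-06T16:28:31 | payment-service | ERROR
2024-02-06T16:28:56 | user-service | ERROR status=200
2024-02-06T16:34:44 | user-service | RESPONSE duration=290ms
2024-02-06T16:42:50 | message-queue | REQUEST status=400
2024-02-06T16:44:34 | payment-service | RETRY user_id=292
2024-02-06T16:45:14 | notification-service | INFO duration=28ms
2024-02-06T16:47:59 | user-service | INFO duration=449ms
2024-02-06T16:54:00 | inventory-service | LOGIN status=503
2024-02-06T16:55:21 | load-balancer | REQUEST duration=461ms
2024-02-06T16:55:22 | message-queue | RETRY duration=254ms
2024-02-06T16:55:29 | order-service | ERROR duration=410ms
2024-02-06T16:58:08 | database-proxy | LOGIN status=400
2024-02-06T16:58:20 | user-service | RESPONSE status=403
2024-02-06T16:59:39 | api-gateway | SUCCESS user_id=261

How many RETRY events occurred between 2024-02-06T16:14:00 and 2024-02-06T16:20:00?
1

To count events in the time window:

1. Window boundaries: 2024-02-06T16:14:00 to 2024-02-06T16:20:00
2. Filter for RETRY events within this window
3. Count matching events: 1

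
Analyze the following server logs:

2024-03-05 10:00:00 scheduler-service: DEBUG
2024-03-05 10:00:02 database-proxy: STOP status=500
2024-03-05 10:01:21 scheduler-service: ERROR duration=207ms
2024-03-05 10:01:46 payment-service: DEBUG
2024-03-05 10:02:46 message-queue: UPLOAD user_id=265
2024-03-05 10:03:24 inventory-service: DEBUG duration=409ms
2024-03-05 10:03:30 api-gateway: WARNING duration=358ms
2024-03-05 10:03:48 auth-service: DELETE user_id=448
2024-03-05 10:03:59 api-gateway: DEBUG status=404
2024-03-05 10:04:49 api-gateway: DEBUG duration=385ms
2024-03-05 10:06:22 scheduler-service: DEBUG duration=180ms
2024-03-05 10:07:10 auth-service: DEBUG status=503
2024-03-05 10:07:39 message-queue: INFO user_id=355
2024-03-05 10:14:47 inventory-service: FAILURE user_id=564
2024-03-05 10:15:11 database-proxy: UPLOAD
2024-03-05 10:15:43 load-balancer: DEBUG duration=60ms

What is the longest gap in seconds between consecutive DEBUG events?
513

To find the longest gap:

1. Extract all DEBUG events in chronological order
2. Calculate time differences between consecutive events
3. Find the maximum difference
4. Longest gap: 513 seconds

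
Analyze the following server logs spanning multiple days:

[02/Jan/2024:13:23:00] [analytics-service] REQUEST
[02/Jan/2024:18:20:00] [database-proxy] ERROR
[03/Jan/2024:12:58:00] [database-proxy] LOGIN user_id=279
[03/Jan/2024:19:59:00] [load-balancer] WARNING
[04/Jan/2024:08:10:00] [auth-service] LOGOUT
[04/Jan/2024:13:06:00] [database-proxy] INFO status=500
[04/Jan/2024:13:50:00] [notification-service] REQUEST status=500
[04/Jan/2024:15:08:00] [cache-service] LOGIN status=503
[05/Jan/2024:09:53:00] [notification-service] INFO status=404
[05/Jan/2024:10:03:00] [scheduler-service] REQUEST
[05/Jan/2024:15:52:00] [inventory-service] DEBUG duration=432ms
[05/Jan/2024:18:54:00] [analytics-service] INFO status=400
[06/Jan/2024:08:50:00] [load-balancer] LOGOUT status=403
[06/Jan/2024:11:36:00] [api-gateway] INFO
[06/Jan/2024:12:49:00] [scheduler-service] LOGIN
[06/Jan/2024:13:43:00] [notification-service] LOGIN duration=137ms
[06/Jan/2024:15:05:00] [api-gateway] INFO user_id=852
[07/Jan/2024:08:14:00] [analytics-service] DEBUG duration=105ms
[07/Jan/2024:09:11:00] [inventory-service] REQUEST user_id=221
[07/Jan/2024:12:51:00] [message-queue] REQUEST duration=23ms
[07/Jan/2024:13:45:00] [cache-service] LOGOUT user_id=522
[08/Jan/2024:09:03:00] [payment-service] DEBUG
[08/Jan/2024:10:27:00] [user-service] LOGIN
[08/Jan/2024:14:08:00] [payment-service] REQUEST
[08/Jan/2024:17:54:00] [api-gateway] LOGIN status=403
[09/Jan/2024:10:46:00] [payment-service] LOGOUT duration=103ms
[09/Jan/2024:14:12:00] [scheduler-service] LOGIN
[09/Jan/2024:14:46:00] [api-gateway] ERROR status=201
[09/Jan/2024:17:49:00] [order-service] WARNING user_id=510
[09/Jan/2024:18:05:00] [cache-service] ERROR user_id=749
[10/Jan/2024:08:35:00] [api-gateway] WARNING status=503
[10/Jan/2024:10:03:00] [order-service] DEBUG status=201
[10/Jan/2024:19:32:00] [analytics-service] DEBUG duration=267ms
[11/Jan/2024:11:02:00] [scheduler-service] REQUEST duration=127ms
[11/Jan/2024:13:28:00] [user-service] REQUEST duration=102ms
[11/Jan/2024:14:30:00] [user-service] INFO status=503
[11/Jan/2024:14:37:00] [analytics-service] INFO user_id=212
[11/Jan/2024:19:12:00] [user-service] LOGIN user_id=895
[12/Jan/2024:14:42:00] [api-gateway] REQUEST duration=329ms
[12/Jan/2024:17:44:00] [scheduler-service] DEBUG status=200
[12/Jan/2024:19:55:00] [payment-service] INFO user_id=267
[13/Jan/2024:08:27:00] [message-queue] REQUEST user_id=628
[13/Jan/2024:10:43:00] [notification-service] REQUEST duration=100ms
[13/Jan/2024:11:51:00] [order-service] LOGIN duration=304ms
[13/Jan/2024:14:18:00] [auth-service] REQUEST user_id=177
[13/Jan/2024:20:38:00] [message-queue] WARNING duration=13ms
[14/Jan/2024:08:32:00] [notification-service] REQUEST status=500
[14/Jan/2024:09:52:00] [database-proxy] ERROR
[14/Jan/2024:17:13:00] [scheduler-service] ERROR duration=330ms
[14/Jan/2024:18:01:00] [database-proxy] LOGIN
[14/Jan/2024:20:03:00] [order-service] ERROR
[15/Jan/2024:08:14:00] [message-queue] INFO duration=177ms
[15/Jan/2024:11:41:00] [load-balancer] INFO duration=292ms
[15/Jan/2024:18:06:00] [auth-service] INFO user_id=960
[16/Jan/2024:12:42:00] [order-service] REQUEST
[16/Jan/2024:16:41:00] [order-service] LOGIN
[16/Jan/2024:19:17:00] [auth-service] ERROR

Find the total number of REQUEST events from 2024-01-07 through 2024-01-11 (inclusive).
5

To filter by date range:

1. Date range: 2024-01-07 through 2024-01-11, both dates inclusive
2. Filter for REQUEST events whose date falls in this range
3. Count matching events: 5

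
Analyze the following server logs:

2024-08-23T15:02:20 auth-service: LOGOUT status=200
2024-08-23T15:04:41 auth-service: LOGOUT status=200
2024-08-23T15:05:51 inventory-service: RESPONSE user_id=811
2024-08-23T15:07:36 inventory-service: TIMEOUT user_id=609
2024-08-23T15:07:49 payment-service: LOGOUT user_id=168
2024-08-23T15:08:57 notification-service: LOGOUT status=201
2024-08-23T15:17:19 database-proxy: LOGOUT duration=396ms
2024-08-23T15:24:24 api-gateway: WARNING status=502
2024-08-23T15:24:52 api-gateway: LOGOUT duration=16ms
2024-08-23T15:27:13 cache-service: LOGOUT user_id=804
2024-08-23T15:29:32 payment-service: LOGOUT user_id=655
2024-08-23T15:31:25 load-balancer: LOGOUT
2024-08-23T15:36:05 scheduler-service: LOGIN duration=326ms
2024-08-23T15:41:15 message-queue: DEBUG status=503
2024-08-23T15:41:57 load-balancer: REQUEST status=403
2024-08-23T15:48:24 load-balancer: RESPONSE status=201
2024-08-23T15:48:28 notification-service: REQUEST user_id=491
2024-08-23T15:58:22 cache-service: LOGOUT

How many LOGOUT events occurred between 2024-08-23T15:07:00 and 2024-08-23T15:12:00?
2

To count events in the time window:

1. Window boundaries: 2024-08-23T15:07:00 to 2024-08-23T15:12:00
2. Filter for LOGOUT events within this window
3. Count matching events: 2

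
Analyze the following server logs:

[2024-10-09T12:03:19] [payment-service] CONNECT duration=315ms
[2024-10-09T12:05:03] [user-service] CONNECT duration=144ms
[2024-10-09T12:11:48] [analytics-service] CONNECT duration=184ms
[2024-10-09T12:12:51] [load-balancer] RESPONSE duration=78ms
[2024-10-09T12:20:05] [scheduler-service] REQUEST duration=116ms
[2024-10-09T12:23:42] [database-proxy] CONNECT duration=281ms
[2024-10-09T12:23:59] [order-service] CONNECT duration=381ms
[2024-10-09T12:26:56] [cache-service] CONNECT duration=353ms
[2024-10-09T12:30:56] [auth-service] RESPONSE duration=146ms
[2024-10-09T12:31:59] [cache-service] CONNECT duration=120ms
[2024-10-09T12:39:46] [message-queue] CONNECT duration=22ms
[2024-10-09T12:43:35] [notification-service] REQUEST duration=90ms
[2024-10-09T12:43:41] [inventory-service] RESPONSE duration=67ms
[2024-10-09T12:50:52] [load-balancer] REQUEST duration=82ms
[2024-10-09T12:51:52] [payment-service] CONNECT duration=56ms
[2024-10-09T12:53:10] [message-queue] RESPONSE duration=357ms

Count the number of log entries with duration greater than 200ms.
5

To count timeouts:

1. Threshold: 200ms
2. Extract duration from each log entry
3. Count entries where duration > 200
4. Timeout count: 5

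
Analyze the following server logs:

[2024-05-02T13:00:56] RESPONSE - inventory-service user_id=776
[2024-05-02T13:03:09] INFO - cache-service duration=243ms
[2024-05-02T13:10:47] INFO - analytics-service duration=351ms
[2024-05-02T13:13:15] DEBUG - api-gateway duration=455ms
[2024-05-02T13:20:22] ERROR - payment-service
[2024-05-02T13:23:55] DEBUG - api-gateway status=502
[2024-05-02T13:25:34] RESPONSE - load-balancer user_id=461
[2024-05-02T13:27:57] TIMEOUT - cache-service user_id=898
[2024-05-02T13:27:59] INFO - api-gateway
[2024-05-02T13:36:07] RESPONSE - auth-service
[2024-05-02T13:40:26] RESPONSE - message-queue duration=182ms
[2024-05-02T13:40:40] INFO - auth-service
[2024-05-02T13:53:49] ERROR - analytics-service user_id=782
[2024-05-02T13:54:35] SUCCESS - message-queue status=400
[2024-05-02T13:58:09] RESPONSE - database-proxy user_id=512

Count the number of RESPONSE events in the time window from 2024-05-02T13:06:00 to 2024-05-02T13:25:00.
0

To count events in the time window:

1. Window boundaries: 2024-05-02T13:06:00 to 2024-05-02T13:25:00
2. Filter for RESPONSE events within this window
3. Count matching events: 0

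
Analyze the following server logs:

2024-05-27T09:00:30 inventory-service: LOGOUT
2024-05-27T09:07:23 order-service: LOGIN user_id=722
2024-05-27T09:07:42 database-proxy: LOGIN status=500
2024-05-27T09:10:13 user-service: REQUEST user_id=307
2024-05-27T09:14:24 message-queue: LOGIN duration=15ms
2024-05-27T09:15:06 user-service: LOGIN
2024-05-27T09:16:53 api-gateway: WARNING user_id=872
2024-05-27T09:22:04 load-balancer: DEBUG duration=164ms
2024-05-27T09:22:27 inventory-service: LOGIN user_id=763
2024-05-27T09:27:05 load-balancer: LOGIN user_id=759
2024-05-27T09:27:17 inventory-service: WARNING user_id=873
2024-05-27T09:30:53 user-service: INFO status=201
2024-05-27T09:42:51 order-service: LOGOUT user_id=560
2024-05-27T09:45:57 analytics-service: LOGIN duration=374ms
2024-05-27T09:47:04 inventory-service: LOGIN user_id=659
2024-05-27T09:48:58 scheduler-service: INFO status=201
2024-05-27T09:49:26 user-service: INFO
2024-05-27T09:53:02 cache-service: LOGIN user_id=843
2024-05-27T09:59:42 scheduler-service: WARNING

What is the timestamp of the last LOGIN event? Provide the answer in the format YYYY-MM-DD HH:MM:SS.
2024-05-27 09:53:02

To find the last event:

1. Filter for all LOGIN events
2. Sort by timestamp
3. Select the last one
4. Timestamp: 2024-05-27 09:53:02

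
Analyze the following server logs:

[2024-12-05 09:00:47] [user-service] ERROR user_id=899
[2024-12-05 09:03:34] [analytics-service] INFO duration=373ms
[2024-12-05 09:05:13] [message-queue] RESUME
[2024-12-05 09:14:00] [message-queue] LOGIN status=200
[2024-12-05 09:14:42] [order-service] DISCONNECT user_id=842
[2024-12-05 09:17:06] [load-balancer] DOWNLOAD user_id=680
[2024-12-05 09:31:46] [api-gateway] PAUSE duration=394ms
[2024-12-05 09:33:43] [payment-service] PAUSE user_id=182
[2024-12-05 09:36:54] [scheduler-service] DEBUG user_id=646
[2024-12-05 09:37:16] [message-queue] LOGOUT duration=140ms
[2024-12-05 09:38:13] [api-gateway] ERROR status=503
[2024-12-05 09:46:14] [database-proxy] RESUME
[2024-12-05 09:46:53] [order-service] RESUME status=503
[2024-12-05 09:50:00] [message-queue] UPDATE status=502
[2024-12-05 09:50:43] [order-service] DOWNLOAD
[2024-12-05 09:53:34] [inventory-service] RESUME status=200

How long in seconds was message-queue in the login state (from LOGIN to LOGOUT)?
1396

To calculate state duration:

1. Find LOGIN event for message-queue: 2024-12-05 09:14:00
2. Find LOGOUT event for message-queue: 2024-12-05 09:37:16
3. Calculate duration: 2024-12-05 09:37:16 - 2024-12-05 09:14:00 = 1396 seconds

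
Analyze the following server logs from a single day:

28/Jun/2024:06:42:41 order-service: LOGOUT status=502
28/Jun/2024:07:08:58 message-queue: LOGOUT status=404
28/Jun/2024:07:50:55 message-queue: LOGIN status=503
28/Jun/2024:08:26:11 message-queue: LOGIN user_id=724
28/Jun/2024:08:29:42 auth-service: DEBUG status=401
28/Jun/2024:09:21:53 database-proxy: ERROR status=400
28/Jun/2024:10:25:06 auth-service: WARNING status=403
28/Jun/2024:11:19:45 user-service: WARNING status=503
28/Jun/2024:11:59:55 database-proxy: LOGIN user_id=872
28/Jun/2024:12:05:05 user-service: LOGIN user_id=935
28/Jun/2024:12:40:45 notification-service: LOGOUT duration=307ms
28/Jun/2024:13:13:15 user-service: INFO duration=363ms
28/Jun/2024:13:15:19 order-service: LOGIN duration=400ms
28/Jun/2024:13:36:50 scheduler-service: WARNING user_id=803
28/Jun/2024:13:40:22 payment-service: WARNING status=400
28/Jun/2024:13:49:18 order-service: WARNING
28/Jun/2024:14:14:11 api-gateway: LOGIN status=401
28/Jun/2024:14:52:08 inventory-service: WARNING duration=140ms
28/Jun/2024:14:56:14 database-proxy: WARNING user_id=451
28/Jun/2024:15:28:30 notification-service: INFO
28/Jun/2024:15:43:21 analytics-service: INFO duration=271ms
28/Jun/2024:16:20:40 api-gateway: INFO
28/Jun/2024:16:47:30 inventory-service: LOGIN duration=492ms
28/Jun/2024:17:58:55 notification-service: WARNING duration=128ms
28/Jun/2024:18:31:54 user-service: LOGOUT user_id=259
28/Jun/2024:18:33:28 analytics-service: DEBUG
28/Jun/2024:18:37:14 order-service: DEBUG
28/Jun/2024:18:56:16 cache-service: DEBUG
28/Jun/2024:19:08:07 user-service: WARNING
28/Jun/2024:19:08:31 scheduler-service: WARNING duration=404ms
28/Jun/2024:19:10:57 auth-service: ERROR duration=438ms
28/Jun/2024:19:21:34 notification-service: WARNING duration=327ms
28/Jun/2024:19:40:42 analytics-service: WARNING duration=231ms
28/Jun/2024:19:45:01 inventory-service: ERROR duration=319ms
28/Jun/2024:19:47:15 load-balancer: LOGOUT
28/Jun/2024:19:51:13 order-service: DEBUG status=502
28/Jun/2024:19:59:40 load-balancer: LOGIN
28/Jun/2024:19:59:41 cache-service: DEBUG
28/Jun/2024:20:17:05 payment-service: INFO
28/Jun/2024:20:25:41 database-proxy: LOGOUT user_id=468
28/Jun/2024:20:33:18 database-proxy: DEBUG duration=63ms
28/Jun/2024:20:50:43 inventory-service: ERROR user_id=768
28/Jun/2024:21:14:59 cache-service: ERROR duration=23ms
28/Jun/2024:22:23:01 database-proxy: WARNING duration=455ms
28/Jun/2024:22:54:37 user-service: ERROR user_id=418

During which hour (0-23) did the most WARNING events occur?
19

To find the peak hour:

1. Group all WARNING events by hour
2. Count events in each hour
3. Find hour with maximum count
4. Peak hour: 19 (with 4 events)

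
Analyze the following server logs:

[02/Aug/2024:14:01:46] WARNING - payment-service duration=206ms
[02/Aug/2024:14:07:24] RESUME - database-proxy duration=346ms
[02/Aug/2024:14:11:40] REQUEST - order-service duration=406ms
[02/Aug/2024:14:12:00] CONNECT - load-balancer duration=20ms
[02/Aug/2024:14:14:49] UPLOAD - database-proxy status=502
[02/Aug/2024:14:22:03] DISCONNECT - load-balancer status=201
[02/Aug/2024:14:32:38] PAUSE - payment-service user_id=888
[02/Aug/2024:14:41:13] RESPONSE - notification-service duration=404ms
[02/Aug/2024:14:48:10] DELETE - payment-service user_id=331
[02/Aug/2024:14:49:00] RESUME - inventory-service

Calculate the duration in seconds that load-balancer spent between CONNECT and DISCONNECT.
603

To calculate state duration:

1. Find CONNECT event for load-balancer: 02/Aug/2024:14:12:00
2. Find DISCONNECT event for load-balancer: 02/Aug/2024:14:22:03
3. Calculate duration: 02/Aug/2024:14:22:03 - 02/Aug/2024:14:12:00 = 603 seconds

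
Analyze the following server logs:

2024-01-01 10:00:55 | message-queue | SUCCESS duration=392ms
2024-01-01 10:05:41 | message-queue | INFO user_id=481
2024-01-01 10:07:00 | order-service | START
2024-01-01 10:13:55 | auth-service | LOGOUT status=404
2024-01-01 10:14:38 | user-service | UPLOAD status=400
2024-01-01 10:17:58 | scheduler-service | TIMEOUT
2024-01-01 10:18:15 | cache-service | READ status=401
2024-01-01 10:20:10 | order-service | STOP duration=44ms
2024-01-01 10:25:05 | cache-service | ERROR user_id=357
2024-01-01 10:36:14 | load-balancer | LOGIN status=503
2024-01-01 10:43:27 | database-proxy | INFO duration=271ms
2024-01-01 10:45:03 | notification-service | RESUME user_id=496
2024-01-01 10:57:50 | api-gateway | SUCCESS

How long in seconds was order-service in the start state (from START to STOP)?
790

To calculate state duration:

1. Find START event for order-service: 2024-01-01 10:07:00
2. Find STOP event for order-service: 2024-01-01 10:20:10
3. Calculate duration: 2024-01-01 10:20:10 - 2024-01-01 10:07:00 = 790 seconds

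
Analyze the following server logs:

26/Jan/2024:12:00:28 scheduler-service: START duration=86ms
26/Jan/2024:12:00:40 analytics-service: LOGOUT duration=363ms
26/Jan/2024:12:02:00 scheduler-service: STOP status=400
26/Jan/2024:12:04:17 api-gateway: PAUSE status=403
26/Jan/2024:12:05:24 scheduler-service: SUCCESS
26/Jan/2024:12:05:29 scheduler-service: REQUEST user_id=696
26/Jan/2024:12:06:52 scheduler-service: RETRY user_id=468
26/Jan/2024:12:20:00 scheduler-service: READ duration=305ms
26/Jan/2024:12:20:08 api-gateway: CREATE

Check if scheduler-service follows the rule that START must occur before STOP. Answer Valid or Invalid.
Valid

To validate ordering:

1. Required order: START → STOP
2. Rule: START must occur before STOP
3. Check actual order of events for scheduler-service
4. Result: Valid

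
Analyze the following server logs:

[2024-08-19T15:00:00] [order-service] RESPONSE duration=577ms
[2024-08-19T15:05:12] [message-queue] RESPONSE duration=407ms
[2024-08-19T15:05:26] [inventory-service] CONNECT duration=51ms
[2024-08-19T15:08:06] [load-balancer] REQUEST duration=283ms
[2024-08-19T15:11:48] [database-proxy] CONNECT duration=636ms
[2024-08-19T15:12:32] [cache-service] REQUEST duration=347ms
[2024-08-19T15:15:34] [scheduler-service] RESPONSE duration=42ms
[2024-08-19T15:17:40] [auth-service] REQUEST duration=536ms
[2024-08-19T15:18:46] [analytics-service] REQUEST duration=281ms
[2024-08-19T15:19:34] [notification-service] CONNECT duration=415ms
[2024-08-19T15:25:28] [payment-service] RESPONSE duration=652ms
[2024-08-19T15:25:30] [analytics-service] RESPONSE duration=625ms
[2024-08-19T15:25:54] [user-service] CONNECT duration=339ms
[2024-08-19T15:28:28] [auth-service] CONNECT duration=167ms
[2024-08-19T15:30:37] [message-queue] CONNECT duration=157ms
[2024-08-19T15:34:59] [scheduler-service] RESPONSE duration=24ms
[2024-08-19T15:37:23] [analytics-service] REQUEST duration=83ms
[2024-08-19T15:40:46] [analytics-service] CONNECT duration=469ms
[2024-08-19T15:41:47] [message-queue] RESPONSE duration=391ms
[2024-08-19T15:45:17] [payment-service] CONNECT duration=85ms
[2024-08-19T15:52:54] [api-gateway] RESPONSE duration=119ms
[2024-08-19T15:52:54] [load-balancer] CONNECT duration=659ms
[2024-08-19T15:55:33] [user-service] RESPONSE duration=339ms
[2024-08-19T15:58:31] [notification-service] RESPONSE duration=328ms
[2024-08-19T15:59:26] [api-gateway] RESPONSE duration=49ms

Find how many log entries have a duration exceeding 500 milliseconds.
6

To count timeouts:

1. Threshold: 500ms
2. Extract duration from each log entry
3. Count entries where duration > 500
4. Timeout count: 6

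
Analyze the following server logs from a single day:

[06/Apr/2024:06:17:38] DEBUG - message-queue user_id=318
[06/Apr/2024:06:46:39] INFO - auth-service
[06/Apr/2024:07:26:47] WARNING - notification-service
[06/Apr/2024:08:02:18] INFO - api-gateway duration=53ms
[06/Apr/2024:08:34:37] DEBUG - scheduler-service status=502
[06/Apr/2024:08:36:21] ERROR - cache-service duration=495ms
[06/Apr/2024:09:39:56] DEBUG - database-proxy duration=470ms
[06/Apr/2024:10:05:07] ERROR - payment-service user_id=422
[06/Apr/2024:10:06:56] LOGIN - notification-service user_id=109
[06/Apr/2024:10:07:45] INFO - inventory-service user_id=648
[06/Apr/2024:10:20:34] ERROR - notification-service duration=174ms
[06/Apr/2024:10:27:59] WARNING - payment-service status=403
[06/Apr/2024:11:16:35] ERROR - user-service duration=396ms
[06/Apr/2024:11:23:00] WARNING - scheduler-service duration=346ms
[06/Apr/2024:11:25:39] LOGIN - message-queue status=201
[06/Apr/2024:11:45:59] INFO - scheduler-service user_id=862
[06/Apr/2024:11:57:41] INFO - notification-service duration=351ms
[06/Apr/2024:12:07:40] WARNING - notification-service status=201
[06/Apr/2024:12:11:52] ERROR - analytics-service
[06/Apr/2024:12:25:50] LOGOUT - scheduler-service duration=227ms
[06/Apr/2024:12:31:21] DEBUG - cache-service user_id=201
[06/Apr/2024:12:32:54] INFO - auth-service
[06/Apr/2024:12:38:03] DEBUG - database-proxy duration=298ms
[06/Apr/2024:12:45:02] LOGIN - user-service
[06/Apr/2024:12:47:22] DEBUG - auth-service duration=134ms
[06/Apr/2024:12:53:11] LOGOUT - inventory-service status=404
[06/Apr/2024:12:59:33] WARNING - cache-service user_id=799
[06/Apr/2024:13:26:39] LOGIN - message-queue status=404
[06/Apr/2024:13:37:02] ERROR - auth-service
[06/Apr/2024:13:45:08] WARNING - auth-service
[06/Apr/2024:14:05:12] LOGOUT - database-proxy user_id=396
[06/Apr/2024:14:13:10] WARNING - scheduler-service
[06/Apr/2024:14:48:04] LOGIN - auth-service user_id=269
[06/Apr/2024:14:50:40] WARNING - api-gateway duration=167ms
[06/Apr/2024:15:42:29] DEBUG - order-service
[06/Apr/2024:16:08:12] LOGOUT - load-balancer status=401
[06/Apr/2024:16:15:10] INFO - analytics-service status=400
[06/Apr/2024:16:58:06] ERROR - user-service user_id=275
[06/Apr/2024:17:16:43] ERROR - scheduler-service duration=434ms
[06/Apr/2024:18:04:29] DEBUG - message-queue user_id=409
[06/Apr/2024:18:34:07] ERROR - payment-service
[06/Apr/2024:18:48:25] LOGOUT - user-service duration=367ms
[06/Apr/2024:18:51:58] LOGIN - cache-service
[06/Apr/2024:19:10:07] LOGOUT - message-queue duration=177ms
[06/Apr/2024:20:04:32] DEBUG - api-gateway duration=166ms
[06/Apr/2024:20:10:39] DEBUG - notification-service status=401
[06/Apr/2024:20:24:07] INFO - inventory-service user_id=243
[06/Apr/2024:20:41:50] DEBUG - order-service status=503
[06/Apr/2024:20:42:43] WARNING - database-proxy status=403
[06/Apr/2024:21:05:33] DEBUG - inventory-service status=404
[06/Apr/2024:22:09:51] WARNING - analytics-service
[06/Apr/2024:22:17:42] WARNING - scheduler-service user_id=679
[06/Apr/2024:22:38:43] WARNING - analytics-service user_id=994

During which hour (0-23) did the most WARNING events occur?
22

To find the peak hour:

1. Group all WARNING events by hour
2. Count events in each hour
3. Find hour with maximum count
4. Peak hour: 22 (with 3 events)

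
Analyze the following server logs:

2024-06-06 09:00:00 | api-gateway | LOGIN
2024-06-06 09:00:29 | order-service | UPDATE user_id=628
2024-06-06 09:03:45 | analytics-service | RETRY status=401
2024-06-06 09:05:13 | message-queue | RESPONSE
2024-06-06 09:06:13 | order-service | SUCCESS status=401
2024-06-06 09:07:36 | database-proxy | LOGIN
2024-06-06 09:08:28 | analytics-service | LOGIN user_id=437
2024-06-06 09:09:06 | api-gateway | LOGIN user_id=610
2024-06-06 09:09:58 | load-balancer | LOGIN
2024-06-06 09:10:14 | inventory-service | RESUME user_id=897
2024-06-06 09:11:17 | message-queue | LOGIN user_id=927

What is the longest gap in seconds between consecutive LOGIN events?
456

To find the longest gap:

1. Extract all LOGIN events in chronological order
2. Calculate time differences between consecutive events
3. Find the maximum difference
4. Longest gap: 456 seconds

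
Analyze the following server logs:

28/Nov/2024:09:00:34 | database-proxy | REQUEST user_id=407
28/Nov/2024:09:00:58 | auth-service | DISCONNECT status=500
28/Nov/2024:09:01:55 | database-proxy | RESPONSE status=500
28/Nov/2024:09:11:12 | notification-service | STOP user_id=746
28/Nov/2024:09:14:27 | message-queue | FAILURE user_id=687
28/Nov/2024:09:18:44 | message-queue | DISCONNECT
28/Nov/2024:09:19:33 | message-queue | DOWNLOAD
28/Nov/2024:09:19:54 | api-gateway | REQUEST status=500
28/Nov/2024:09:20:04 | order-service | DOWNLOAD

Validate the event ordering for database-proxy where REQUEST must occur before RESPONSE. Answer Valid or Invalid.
Valid

To validate ordering:

1. Required order: REQUEST → RESPONSE
2. Rule: REQUEST must occur before RESPONSE
3. Check actual order of events for database-proxy
4. Result: Valid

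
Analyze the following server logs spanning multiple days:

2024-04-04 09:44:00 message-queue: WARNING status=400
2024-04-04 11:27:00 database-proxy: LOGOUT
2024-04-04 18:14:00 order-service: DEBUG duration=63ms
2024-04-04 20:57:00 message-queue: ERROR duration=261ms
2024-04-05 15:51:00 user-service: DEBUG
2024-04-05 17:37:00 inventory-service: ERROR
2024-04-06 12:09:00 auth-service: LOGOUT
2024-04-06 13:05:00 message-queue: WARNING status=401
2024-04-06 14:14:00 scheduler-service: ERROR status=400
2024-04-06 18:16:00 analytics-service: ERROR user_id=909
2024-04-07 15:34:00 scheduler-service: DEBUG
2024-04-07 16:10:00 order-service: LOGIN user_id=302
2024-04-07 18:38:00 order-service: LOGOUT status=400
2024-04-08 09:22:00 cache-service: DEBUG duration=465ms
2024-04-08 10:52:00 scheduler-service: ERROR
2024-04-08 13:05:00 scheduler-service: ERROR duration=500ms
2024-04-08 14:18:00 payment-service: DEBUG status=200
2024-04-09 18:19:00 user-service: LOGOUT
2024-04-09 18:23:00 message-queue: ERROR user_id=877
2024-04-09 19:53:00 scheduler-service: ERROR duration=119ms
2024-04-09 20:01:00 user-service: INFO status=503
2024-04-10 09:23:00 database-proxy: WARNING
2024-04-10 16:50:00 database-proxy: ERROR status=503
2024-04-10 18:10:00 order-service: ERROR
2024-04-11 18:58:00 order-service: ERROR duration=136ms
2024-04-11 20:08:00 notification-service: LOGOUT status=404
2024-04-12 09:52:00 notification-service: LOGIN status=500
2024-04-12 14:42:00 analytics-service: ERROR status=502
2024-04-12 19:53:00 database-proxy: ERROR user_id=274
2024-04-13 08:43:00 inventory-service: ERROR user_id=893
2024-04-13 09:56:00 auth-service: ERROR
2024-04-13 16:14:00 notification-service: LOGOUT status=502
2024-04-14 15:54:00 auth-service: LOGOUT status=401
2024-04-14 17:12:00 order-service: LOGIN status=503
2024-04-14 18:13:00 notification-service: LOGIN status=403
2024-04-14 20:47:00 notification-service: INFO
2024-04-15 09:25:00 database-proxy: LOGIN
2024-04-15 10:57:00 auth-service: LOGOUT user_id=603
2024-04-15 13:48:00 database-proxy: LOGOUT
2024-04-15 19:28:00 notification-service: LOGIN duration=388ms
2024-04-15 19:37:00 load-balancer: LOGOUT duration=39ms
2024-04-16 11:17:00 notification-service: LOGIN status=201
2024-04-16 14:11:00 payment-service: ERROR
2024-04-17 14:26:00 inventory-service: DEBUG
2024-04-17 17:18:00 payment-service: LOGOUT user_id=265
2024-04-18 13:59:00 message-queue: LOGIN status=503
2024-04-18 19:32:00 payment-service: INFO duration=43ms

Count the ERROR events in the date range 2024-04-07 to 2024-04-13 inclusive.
11

To filter by date range:

1. Date range: 2024-04-07 through 2024-04-13, both dates inclusive
2. Filter for ERROR events whose date falls in this range
3. Count matching events: 11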